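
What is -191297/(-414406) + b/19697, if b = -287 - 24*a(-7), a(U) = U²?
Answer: 3161701031/8162554982 ≈ 0.38734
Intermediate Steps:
b = -1463 (b = -287 - 24*(-7)² = -287 - 24*49 = -287 - 1176 = -1463)
-191297/(-414406) + b/19697 = -191297/(-414406) - 1463/19697 = -191297*(-1/414406) - 1463*1/19697 = 191297/414406 - 1463/19697 = 3161701031/8162554982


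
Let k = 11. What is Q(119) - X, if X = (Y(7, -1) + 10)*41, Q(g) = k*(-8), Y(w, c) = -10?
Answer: -88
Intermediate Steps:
Q(g) = -88 (Q(g) = 11*(-8) = -88)
X = 0 (X = (-10 + 10)*41 = 0*41 = 0)
Q(119) - X = -88 - 1*0 = -88 + 0 = -88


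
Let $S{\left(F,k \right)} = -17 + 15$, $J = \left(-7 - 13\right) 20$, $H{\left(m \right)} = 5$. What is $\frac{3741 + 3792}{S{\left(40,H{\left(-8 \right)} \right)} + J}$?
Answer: $- \frac{2511}{134} \approx -18.739$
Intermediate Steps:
$J = -400$ ($J = \left(-20\right) 20 = -400$)
$S{\left(F,k \right)} = -2$
$\frac{3741 + 3792}{S{\left(40,H{\left(-8 \right)} \right)} + J} = \frac{3741 + 3792}{-2 - 400} = \frac{7533}{-402} = 7533 \left(- \frac{1}{402}\right) = - \frac{2511}{134}$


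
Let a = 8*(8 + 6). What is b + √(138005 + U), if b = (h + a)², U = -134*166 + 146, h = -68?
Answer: 1936 + √115907 ≈ 2276.5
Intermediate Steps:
U = -22098 (U = -22244 + 146 = -22098)
a = 112 (a = 8*14 = 112)
b = 1936 (b = (-68 + 112)² = 44² = 1936)
b + √(138005 + U) = 1936 + √(138005 - 22098) = 1936 + √115907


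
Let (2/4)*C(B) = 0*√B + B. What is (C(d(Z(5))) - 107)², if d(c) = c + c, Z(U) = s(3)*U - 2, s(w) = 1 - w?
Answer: 24025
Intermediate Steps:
Z(U) = -2 - 2*U (Z(U) = (1 - 1*3)*U - 2 = (1 - 3)*U - 2 = -2*U - 2 = -2 - 2*U)
d(c) = 2*c
C(B) = 2*B (C(B) = 2*(0*√B + B) = 2*(0 + B) = 2*B)
(C(d(Z(5))) - 107)² = (2*(2*(-2 - 2*5)) - 107)² = (2*(2*(-2 - 10)) - 107)² = (2*(2*(-12)) - 107)² = (2*(-24) - 107)² = (-48 - 107)² = (-155)² = 24025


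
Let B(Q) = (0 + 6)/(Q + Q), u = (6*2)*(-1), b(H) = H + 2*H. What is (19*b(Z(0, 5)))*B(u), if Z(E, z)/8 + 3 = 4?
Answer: -114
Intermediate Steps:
Z(E, z) = 8 (Z(E, z) = -24 + 8*4 = -24 + 32 = 8)
b(H) = 3*H
u = -12 (u = 12*(-1) = -12)
B(Q) = 3/Q (B(Q) = 6/((2*Q)) = 6*(1/(2*Q)) = 3/Q)
(19*b(Z(0, 5)))*B(u) = (19*(3*8))*(3/(-12)) = (19*24)*(3*(-1/12)) = 456*(-1/4) = -114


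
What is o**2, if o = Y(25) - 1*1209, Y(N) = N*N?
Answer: 341056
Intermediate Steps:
Y(N) = N**2
o = -584 (o = 25**2 - 1*1209 = 625 - 1209 = -584)
o**2 = (-584)**2 = 341056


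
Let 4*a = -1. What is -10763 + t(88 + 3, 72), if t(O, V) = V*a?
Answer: -10781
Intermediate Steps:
a = -¼ (a = (¼)*(-1) = -¼ ≈ -0.25000)
t(O, V) = -V/4 (t(O, V) = V*(-¼) = -V/4)
-10763 + t(88 + 3, 72) = -10763 - ¼*72 = -10763 - 18 = -10781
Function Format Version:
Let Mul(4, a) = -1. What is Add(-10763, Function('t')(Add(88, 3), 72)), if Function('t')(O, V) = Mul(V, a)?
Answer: -10781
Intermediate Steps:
a = Rational(-1, 4) (a = Mul(Rational(1, 4), -1) = Rational(-1, 4) ≈ -0.25000)
Function('t')(O, V) = Mul(Rational(-1, 4), V) (Function('t')(O, V) = Mul(V, Rational(-1, 4)) = Mul(Rational(-1, 4), V))
Add(-10763, Function('t')(Add(88, 3), 72)) = Add(-10763, Mul(Rational(-1, 4), 72)) = Add(-10763, -18) = -10781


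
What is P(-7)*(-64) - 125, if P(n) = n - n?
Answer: -125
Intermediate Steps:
P(n) = 0
P(-7)*(-64) - 125 = 0*(-64) - 125 = 0 - 125 = -125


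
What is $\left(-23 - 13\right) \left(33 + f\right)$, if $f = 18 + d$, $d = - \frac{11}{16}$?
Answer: $- \frac{7245}{4} \approx -1811.3$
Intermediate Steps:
$d = - \frac{11}{16}$ ($d = \left(-11\right) \frac{1}{16} = - \frac{11}{16} \approx -0.6875$)
$f = \frac{277}{16}$ ($f = 18 - \frac{11}{16} = \frac{277}{16} \approx 17.313$)
$\left(-23 - 13\right) \left(33 + f\right) = \left(-23 - 13\right) \left(33 + \frac{277}{16}\right) = \left(-23 - 13\right) \frac{805}{16} = \left(-36\right) \frac{805}{16} = - \frac{7245}{4}$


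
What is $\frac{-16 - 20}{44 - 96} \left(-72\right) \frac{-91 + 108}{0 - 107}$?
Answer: $\frac{11016}{1391} \approx 7.9195$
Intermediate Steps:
$\frac{-16 - 20}{44 - 96} \left(-72\right) \frac{-91 + 108}{0 - 107} = - \frac{36}{-52} \left(-72\right) \frac{17}{-107} = \left(-36\right) \left(- \frac{1}{52}\right) \left(-72\right) 17 \left(- \frac{1}{107}\right) = \frac{9}{13} \left(-72\right) \left(- \frac{17}{107}\right) = \left(- \frac{648}{13}\right) \left(- \frac{17}{107}\right) = \frac{11016}{1391}$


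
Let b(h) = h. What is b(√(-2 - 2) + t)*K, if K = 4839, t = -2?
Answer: -9678 + 9678*I ≈ -9678.0 + 9678.0*I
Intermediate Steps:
b(√(-2 - 2) + t)*K = (√(-2 - 2) - 2)*4839 = (√(-4) - 2)*4839 = (2*I - 2)*4839 = (-2 + 2*I)*4839 = -9678 + 9678*I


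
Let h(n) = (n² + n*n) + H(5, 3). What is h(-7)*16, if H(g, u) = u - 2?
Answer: 1584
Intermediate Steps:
H(g, u) = -2 + u
h(n) = 1 + 2*n² (h(n) = (n² + n*n) + (-2 + 3) = (n² + n²) + 1 = 2*n² + 1 = 1 + 2*n²)
h(-7)*16 = (1 + 2*(-7)²)*16 = (1 + 2*49)*16 = (1 + 98)*16 = 99*16 = 1584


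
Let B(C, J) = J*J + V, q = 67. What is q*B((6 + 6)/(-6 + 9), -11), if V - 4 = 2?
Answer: 8509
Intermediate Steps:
V = 6 (V = 4 + 2 = 6)
B(C, J) = 6 + J**2 (B(C, J) = J*J + 6 = J**2 + 6 = 6 + J**2)
q*B((6 + 6)/(-6 + 9), -11) = 67*(6 + (-11)**2) = 67*(6 + 121) = 67*127 = 8509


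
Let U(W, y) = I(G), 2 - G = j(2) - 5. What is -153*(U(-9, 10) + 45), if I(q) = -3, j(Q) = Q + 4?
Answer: -6426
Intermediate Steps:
j(Q) = 4 + Q
G = 1 (G = 2 - ((4 + 2) - 5) = 2 - (6 - 5) = 2 - 1*1 = 2 - 1 = 1)
U(W, y) = -3
-153*(U(-9, 10) + 45) = -153*(-3 + 45) = -153*42 = -6426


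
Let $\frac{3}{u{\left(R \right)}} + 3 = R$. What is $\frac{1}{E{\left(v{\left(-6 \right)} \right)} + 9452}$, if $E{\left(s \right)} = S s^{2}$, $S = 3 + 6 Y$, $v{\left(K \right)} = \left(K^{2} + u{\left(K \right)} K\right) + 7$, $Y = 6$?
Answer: $\frac{1}{88427} \approx 1.1309 \cdot 10^{-5}$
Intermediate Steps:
$u{\left(R \right)} = \frac{3}{-3 + R}$
$v{\left(K \right)} = 7 + K^{2} + \frac{3 K}{-3 + K}$ ($v{\left(K \right)} = \left(K^{2} + \frac{3}{-3 + K} K\right) + 7 = \left(K^{2} + \frac{3 K}{-3 + K}\right) + 7 = 7 + K^{2} + \frac{3 K}{-3 + K}$)
$S = 39$ ($S = 3 + 6 \cdot 6 = 3 + 36 = 39$)
$E{\left(s \right)} = 39 s^{2}$
$\frac{1}{E{\left(v{\left(-6 \right)} \right)} + 9452} = \frac{1}{39 \left(\frac{3 \left(-6\right) + \left(-3 - 6\right) \left(7 + \left(-6\right)^{2}\right)}{-3 - 6}\right)^{2} + 9452} = \frac{1}{39 \left(\frac{-18 - 9 \left(7 + 36\right)}{-9}\right)^{2} + 9452} = \frac{1}{39 \left(- \frac{-18 - 387}{9}\right)^{2} + 9452} = \frac{1}{39 \left(\left(- \frac{1}{9}\right) \left(-405\right)\right)^{2} + 9452} = \frac{1}{39 \cdot 45^{2} + 9452} = \frac{1}{39 \cdot 2025 + 9452} = \frac{1}{78975 + 9452} = \frac{1}{88427}$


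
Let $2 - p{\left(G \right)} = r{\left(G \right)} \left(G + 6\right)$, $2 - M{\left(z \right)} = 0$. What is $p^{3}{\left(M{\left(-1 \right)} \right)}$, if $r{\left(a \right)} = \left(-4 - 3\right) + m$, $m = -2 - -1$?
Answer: $287496$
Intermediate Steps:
$m = -1$ ($m = -2 + 1 = -1$)
$r{\left(a \right)} = -8$ ($r{\left(a \right)} = \left(-4 - 3\right) - 1 = -7 - 1 = -8$)
$M{\left(z \right)} = 2$ ($M{\left(z \right)} = 2 - 0 = 2 + 0 = 2$)
$p{\left(G \right)} = 50 + 8 G$ ($p{\left(G \right)} = 2 - - 8 \left(G + 6\right) = 2 - - 8 \left(6 + G\right) = 2 - \left(-48 - 8 G\right) = 2 + \left(48 + 8 G\right) = 50 + 8 G$)
$p^{3}{\left(M{\left(-1 \right)} \right)} = \left(50 + 8 \cdot 2\right)^{3} = \left(50 + 16\right)^{3} = 66^{3} = 287496$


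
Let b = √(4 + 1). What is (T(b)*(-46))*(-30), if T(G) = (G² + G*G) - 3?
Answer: 9660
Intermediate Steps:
b = √5 ≈ 2.2361
T(G) = -3 + 2*G² (T(G) = (G² + G²) - 3 = 2*G² - 3 = -3 + 2*G²)
(T(b)*(-46))*(-30) = ((-3 + 2*(√5)²)*(-46))*(-30) = ((-3 + 2*5)*(-46))*(-30) = ((-3 + 10)*(-46))*(-30) = (7*(-46))*(-30) = -322*(-30) = 9660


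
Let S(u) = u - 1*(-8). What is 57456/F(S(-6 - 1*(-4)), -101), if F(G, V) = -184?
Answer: -7182/23 ≈ -312.26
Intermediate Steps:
S(u) = 8 + u (S(u) = u + 8 = 8 + u)
57456/F(S(-6 - 1*(-4)), -101) = 57456/(-184) = 57456*(-1/184) = -7182/23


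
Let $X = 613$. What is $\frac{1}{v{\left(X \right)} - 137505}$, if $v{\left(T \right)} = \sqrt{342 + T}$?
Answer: $- \frac{27501}{3781524814} - \frac{\sqrt{955}}{18907624070} \approx -7.2741 \cdot 10^{-6}$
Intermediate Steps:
$\frac{1}{v{\left(X \right)} - 137505} = \frac{1}{\sqrt{342 + 613} - 137505} = \frac{1}{\sqrt{955} - 137505} = \frac{1}{-137505 + \sqrt{955}}$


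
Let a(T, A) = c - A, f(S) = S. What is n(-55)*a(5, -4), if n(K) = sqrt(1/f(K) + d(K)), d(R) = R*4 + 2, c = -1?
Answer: 3*I*sqrt(659505)/55 ≈ 44.296*I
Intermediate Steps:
d(R) = 2 + 4*R (d(R) = 4*R + 2 = 2 + 4*R)
a(T, A) = -1 - A
n(K) = sqrt(2 + 1/K + 4*K) (n(K) = sqrt(1/K + (2 + 4*K)) = sqrt(2 + 1/K + 4*K))
n(-55)*a(5, -4) = sqrt(2 + 1/(-55) + 4*(-55))*(-1 - 1*(-4)) = sqrt(2 - 1/55 - 220)*(-1 + 4) = sqrt(-11991/55)*3 = (I*sqrt(659505)/55)*3 = 3*I*sqrt(659505)/55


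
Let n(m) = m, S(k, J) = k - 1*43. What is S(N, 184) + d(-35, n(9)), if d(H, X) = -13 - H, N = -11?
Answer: -32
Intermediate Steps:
S(k, J) = -43 + k (S(k, J) = k - 43 = -43 + k)
S(N, 184) + d(-35, n(9)) = (-43 - 11) + (-13 - 1*(-35)) = -54 + (-13 + 35) = -54 + 22 = -32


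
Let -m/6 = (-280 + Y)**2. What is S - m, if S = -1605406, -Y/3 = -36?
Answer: -1427902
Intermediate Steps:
Y = 108 (Y = -3*(-36) = 108)
m = -177504 (m = -6*(-280 + 108)**2 = -6*(-172)**2 = -6*29584 = -177504)
S - m = -1605406 - 1*(-177504) = -1605406 + 177504 = -1427902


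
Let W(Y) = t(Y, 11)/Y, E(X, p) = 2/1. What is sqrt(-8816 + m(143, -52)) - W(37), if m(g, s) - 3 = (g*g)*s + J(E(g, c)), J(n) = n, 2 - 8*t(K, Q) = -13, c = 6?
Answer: -15/296 + I*sqrt(1072159) ≈ -0.050676 + 1035.5*I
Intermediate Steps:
t(K, Q) = 15/8 (t(K, Q) = 1/4 - 1/8*(-13) = 1/4 + 13/8 = 15/8)
E(X, p) = 2 (E(X, p) = 2*1 = 2)
m(g, s) = 5 + s*g**2 (m(g, s) = 3 + ((g*g)*s + 2) = 3 + (g**2*s + 2) = 3 + (s*g**2 + 2) = 3 + (2 + s*g**2) = 5 + s*g**2)
W(Y) = 15/(8*Y)
sqrt(-8816 + m(143, -52)) - W(37) = sqrt(-8816 + (5 - 52*143**2)) - 15/(8*37) = sqrt(-8816 + (5 - 52*20449)) - 15/(8*37) = sqrt(-8816 + (5 - 1063348)) - 1*15/296 = sqrt(-8816 - 1063343) - 15/296 = sqrt(-1072159) - 15/296 = I*sqrt(1072159) - 15/296 = -15/296 + I*sqrt(1072159)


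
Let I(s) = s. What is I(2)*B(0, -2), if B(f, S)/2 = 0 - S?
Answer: 8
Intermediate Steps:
B(f, S) = -2*S (B(f, S) = 2*(0 - S) = 2*(-S) = -2*S)
I(2)*B(0, -2) = 2*(-2*(-2)) = 2*4 = 8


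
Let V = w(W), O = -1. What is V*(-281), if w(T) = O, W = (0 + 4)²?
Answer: 281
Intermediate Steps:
W = 16 (W = 4² = 16)
w(T) = -1
V = -1
V*(-281) = -1*(-281) = 281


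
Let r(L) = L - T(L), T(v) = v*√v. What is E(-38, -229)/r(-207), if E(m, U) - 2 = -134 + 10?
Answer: 61/21528 + 61*I*√23/7176 ≈ 0.0028335 + 0.040767*I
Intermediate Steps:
T(v) = v^(3/2)
E(m, U) = -122 (E(m, U) = 2 + (-134 + 10) = 2 - 124 = -122)
r(L) = L - L^(3/2)
E(-38, -229)/r(-207) = -122/(-207 - (-207)^(3/2)) = -122/(-207 - (-621)*I*√23) = -122/(-207 + 621*I*√23)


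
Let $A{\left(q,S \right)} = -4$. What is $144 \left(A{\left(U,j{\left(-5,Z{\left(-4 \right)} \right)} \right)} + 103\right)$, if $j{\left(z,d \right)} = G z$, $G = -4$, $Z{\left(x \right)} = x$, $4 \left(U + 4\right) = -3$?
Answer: $14256$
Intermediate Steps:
$U = - \frac{19}{4}$ ($U = -4 + \frac{1}{4} \left(-3\right) = -4 - \frac{3}{4} = - \frac{19}{4} \approx -4.75$)
$j{\left(z,d \right)} = - 4 z$
$144 \left(A{\left(U,j{\left(-5,Z{\left(-4 \right)} \right)} \right)} + 103\right) = 144 \left(-4 + 103\right) = 144 \cdot 99 = 14256$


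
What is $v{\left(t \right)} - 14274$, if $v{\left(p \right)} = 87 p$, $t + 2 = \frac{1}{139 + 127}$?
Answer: $- \frac{3843081}{266} \approx -14448.0$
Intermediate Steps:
$t = - \frac{531}{266}$ ($t = -2 + \frac{1}{139 + 127} = -2 + \frac{1}{266} = - \frac{531}{266} \approx -1.9962$)
$v{\left(t \right)} - 14274 = 87 \left(- \frac{531}{266}\right) - 14274 = - \frac{46197}{266} - 14274 = - \frac{3843081}{266}$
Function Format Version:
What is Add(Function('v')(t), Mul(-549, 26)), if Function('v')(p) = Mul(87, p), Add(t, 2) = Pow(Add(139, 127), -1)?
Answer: Rational(-3843081, 266) ≈ -14448.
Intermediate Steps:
t = Rational(-531, 266) (t = Add(-2, Pow(Add(139, 127), -1)) = Add(-2, Pow(266, -1)) = Add(-2, Rational(1, 266)) = Rational(-531, 266) ≈ -1.9962)
Add(Function('v')(t), Mul(-549, 26)) = Add(Mul(87, Rational(-531, 266)), Mul(-549, 26)) = Add(Rational(-46197, 266), -14274) = Rational(-3843081, 266)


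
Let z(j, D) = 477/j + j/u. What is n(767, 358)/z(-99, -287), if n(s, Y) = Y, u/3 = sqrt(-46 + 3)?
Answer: -4487351/126278 - 714747*I*sqrt(43)/126278 ≈ -35.536 - 37.116*I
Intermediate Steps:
u = 3*I*sqrt(43) (u = 3*sqrt(-46 + 3) = 3*sqrt(-43) = 3*(I*sqrt(43)) = 3*I*sqrt(43) ≈ 19.672*I)
z(j, D) = 477/j - I*j*sqrt(43)/129 (z(j, D) = 477/j + j/((3*I*sqrt(43))) = 477/j + j*(-I*sqrt(43)/129) = 477/j - I*j*sqrt(43)/129)
n(767, 358)/z(-99, -287) = 358/(477/(-99) - 1/129*I*(-99)*sqrt(43)) = 358/(477*(-1/99) + 33*I*sqrt(43)/43) = 358/(-53/11 + 33*I*sqrt(43)/43)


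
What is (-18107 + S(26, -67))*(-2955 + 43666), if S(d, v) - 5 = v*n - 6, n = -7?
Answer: -718101329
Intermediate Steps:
S(d, v) = -1 - 7*v (S(d, v) = 5 + (v*(-7) - 6) = 5 + (-7*v - 6) = 5 + (-6 - 7*v) = -1 - 7*v)
(-18107 + S(26, -67))*(-2955 + 43666) = (-18107 + (-1 - 7*(-67)))*(-2955 + 43666) = (-18107 + (-1 + 469))*40711 = (-18107 + 468)*40711 = -17639*40711 = -718101329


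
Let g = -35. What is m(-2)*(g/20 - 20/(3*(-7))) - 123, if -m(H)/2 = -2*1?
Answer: -2650/21 ≈ -126.19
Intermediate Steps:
m(H) = 4 (m(H) = -(-4) = -2*(-2) = 4)
m(-2)*(g/20 - 20/(3*(-7))) - 123 = 4*(-35/20 - 20/(3*(-7))) - 123 = 4*(-35*1/20 - 20/(-21)) - 123 = 4*(-7/4 - 20*(-1/21)) - 123 = 4*(-7/4 + 20/21) - 123 = 4*(-67/84) - 123 = -67/21 - 123 = -2650/21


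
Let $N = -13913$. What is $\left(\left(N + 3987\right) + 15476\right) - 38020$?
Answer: $-32470$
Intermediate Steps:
$\left(\left(N + 3987\right) + 15476\right) - 38020 = \left(\left(-13913 + 3987\right) + 15476\right) - 38020 = \left(-9926 + 15476\right) - 38020 = 5550 - 38020 = -32470$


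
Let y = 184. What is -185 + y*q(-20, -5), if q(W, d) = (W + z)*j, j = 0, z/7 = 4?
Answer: -185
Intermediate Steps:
z = 28 (z = 7*4 = 28)
q(W, d) = 0 (q(W, d) = (W + 28)*0 = (28 + W)*0 = 0)
-185 + y*q(-20, -5) = -185 + 184*0 = -185 + 0 = -185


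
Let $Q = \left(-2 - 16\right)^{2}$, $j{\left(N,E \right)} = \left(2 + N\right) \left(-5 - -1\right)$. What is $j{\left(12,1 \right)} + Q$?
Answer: $268$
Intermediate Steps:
$j{\left(N,E \right)} = -8 - 4 N$ ($j{\left(N,E \right)} = \left(2 + N\right) \left(-5 + 1\right) = \left(2 + N\right) \left(-4\right) = -8 - 4 N$)
$Q = 324$ ($Q = \left(-18\right)^{2} = 324$)
$j{\left(12,1 \right)} + Q = \left(-8 - 48\right) + 324 = -56 + 324 = 268$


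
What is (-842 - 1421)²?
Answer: 5121169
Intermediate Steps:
(-842 - 1421)² = (-2263)² = 5121169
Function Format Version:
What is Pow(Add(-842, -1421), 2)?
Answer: 5121169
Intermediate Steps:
Pow(Add(-842, -1421), 2) = Pow(-2263, 2) = 5121169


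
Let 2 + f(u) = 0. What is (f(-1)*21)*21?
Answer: -882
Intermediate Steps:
f(u) = -2 (f(u) = -2 + 0 = -2)
(f(-1)*21)*21 = -2*21*21 = -42*21 = -882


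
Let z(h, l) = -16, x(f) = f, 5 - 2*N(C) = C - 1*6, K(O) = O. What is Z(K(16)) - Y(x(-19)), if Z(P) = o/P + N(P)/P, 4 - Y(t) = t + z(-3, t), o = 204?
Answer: -845/32 ≈ -26.406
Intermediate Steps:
N(C) = 11/2 - C/2 (N(C) = 5/2 - (C - 1*6)/2 = 5/2 - (C - 6)/2 = 5/2 - (-6 + C)/2 = 5/2 + (3 - C/2) = 11/2 - C/2)
Y(t) = 20 - t (Y(t) = 4 - (t - 16) = 4 - (-16 + t) = 4 + (16 - t) = 20 - t)
Z(P) = 204/P + (11/2 - P/2)/P
Z(K(16)) - Y(x(-19)) = (½)*(419 - 1*16)/16 - (20 - 1*(-19)) = (½)*(1/16)*(419 - 16) - (20 + 19) = (½)*(1/16)*403 - 1*39 = 403/32 - 39 = -845/32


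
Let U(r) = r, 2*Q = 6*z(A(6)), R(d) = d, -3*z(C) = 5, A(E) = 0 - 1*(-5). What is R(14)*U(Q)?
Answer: -70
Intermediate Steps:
A(E) = 5 (A(E) = 0 + 5 = 5)
z(C) = -5/3 (z(C) = -1/3*5 = -5/3)
Q = -5 (Q = (6*(-5/3))/2 = (1/2)*(-10) = -5)
R(14)*U(Q) = 14*(-5) = -70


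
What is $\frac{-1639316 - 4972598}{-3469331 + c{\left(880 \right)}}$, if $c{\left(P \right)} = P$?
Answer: $\frac{6611914}{3468451} \approx 1.9063$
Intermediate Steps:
$\frac{-1639316 - 4972598}{-3469331 + c{\left(880 \right)}} = \frac{-1639316 - 4972598}{-3469331 + 880} = \frac{-1639316 - 4972598}{-3468451} = \left(-6611914\right) \left(- \frac{1}{3468451}\right) = \frac{6611914}{3468451}$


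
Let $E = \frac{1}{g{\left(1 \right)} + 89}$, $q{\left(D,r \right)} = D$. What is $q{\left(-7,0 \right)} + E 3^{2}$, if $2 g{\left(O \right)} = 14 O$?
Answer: $- \frac{221}{32} \approx -6.9063$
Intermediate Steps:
$g{\left(O \right)} = 7 O$ ($g{\left(O \right)} = \frac{14 O}{2} = 7 O$)
$E = \frac{1}{96}$ ($E = \frac{1}{7 \cdot 1 + 89} = \frac{1}{7 + 89} = \frac{1}{96} \approx 0.010417$)
$q{\left(-7,0 \right)} + E 3^{2} = -7 + \frac{3^{2}}{96} = -7 + \frac{1}{96} \cdot 9 = -7 + \frac{3}{32} = - \frac{221}{32}$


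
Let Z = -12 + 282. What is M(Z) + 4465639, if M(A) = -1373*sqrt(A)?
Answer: 4465639 - 4119*sqrt(30) ≈ 4.4431e+6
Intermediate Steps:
Z = 270
M(Z) + 4465639 = -4119*sqrt(30) + 4465639 = 4465639 - 4119*sqrt(30)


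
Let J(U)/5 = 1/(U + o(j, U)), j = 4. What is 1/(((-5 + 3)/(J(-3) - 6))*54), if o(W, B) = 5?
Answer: 7/216 ≈ 0.032407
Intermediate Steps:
J(U) = 5/(5 + U) (J(U) = 5/(U + 5) = 5/(5 + U))
1/(((-5 + 3)/(J(-3) - 6))*54) = 1/(((-5 + 3)/(5/(5 - 3) - 6))*54) = 1/(-2/(5/2 - 6)*54) = 1/(-2/(-7/2)*54) = 1/(-2*(-2/7)*54) = 1/((4/7)*54) = 1/(216/7) = 7/216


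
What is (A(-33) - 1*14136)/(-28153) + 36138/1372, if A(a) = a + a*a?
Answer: 517669437/19312958 ≈ 26.804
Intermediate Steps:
A(a) = a + a**2
(A(-33) - 1*14136)/(-28153) + 36138/1372 = (-33*(1 - 33) - 1*14136)/(-28153) + 36138/1372 = (-33*(-32) - 14136)*(-1/28153) + 36138*(1/1372) = (1056 - 14136)*(-1/28153) + 18069/686 = -13080*(-1/28153) + 18069/686 = 13080/28153 + 18069/686 = 517669437/19312958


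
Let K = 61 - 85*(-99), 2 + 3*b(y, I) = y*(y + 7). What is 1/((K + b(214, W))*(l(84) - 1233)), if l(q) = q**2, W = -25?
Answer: 1/141149520 ≈ 7.0847e-9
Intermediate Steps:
b(y, I) = -2/3 + y*(7 + y)/3 (b(y, I) = -2/3 + (y*(y + 7))/3 = -2/3 + (y*(7 + y))/3 = -2/3 + y*(7 + y)/3)
K = 8476 (K = 61 + 8415 = 8476)
1/((K + b(214, W))*(l(84) - 1233)) = 1/((8476 + (-2/3 + (1/3)*214**2 + (7/3)*214))*(84**2 - 1233)) = 1/((8476 + (-2/3 + (1/3)*45796 + 1498/3))*(7056 - 1233)) = 1/((8476 + (-2/3 + 45796/3 + 1498/3))*5823) = 1/((8476 + 15764)*5823) = 1/(24240*5823) = 1/141149520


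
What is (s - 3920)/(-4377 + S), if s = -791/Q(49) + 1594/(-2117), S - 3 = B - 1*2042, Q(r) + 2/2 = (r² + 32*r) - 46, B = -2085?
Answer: 32555192295/70582731874 ≈ 0.46123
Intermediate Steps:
Q(r) = -47 + r² + 32*r (Q(r) = -1 + ((r² + 32*r) - 46) = -1 + (-46 + r² + 32*r) = -47 + r² + 32*r)
S = -4124 (S = 3 + (-2085 - 1*2042) = 3 + (-2085 - 2042) = 3 - 4127 = -4124)
s = -7926215/8302874 (s = -791/(-47 + 49² + 32*49) + 1594/(-2117) = -791/(-47 + 2401 + 1568) + 1594*(-1/2117) = -791/3922 - 1594/2117 = -7926215/8302874 ≈ -0.95463)
(s - 3920)/(-4377 + S) = (-7926215/8302874 - 3920)/(-4377 - 4124) = -32555192295/8302874/(-8501) = -32555192295/8302874*(-1/8501) = 32555192295/70582731874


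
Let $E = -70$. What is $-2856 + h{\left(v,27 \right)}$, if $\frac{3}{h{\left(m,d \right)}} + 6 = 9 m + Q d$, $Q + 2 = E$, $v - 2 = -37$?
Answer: $- \frac{2156281}{755} \approx -2856.0$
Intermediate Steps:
$v = -35$ ($v = 2 - 37 = -35$)
$Q = -72$ ($Q = -2 - 70 = -72$)
$h{\left(m,d \right)} = \frac{3}{-6 - 72 d + 9 m}$ ($h{\left(m,d \right)} = \frac{3}{-6 - \left(- 9 m + 72 d\right)} = \frac{3}{-6 - 72 d + 9 m}$)
$-2856 + h{\left(v,27 \right)} = -2856 - \frac{1}{2 - -105 + 24 \cdot 27} = -2856 - \frac{1}{2 + 105 + 648} = -2856 - \frac{1}{755} = - \frac{2156281}{755}$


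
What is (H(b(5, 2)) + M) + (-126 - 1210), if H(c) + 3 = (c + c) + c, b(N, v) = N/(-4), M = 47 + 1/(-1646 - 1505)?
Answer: -16331637/12604 ≈ -1295.8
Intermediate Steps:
M = 148096/3151 (M = 47 + 1/(-3151) = 47 - 1/3151 = 148096/3151 ≈ 47.000)
b(N, v) = -N/4 (b(N, v) = N*(-¼) = -N/4)
H(c) = -3 + 3*c (H(c) = -3 + ((c + c) + c) = -3 + (2*c + c) = -3 + 3*c)
(H(b(5, 2)) + M) + (-126 - 1210) = ((-3 + 3*(-¼*5)) + 148096/3151) + (-126 - 1210) = ((-3 + 3*(-5/4)) + 148096/3151) - 1336 = ((-3 - 15/4) + 148096/3151) - 1336 = (-27/4 + 148096/3151) - 1336 = 507307/12604 - 1336 = -16331637/12604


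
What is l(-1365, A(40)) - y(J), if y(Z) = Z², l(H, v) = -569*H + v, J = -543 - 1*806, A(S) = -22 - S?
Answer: -1043178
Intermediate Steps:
J = -1349 (J = -543 - 806 = -1349)
l(H, v) = v - 569*H
l(-1365, A(40)) - y(J) = ((-22 - 1*40) - 569*(-1365)) - 1*(-1349)² = ((-22 - 40) + 776685) - 1*1819801 = (-62 + 776685) - 1819801 = 776623 - 1819801 = -1043178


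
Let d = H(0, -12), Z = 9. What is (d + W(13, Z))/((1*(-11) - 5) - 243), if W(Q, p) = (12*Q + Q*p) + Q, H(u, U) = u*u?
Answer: -286/259 ≈ -1.1042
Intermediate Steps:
H(u, U) = u**2
d = 0 (d = 0**2 = 0)
W(Q, p) = 13*Q + Q*p
(d + W(13, Z))/((1*(-11) - 5) - 243) = (0 + 13*(13 + 9))/((1*(-11) - 5) - 243) = (0 + 13*22)/((-11 - 5) - 243) = (0 + 286)/(-16 - 243) = 286/(-259) = 286*(-1/259) = -286/259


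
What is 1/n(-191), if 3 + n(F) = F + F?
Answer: -1/385 ≈ -0.0025974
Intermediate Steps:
n(F) = -3 + 2*F (n(F) = -3 + (F + F) = -3 + 2*F)
1/n(-191) = 1/(-3 + 2*(-191)) = 1/(-3 - 382) = 1/(-385) = -1/385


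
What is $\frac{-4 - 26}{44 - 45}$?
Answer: $30$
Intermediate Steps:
$\frac{-4 - 26}{44 - 45} = - \frac{30}{-1} = \left(-30\right) \left(-1\right) = 30$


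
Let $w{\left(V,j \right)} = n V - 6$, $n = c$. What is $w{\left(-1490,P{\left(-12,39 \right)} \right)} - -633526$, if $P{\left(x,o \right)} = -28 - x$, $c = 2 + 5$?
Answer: $623090$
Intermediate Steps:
$c = 7$
$n = 7$
$w{\left(V,j \right)} = -6 + 7 V$ ($w{\left(V,j \right)} = 7 V - 6 = -6 + 7 V$)
$w{\left(-1490,P{\left(-12,39 \right)} \right)} - -633526 = \left(-6 + 7 \left(-1490\right)\right) - -633526 = \left(-6 - 10430\right) + 633526 = -10436 + 633526 = 623090$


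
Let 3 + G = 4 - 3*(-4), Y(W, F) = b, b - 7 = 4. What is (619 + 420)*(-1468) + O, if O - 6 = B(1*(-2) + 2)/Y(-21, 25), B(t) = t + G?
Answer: -16777693/11 ≈ -1.5252e+6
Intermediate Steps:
b = 11 (b = 7 + 4 = 11)
Y(W, F) = 11
G = 13 (G = -3 + (4 - 3*(-4)) = -3 + (4 + 12) = -3 + 16 = 13)
B(t) = 13 + t (B(t) = t + 13 = 13 + t)
O = 79/11 (O = 6 + (13 + (1*(-2) + 2))/11 = 6 + (13 + (-2 + 2))*(1/11) = 6 + (13 + 0)*(1/11) = 6 + 13*(1/11) = 6 + 13/11 = 79/11 ≈ 7.1818)
(619 + 420)*(-1468) + O = (619 + 420)*(-1468) + 79/11 = 1039*(-1468) + 79/11 = -1525252 + 79/11 = -16777693/11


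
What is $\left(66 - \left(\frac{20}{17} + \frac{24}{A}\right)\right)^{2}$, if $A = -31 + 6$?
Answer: $\frac{781649764}{180625} \approx 4327.5$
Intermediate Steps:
$A = -25$
$\left(66 - \left(\frac{20}{17} + \frac{24}{A}\right)\right)^{2} = \left(66 - \left(- \frac{24}{25} + \frac{20}{17}\right)\right)^{2} = \left(66 - \frac{92}{425}\right)^{2} = \left(\frac{27958}{425}\right)^{2} = \frac{781649764}{180625}$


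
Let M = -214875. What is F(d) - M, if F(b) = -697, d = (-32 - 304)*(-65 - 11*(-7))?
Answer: 214178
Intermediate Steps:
d = -4032 (d = -336*(-65 + 77) = -336*12 = -4032)
F(d) - M = -697 - 1*(-214875) = -697 + 214875 = 214178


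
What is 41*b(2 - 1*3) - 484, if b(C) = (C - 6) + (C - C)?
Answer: -771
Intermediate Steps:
b(C) = -6 + C (b(C) = (-6 + C) + 0 = -6 + C)
41*b(2 - 1*3) - 484 = 41*(-6 + (2 - 1*3)) - 484 = 41*(-6 + (2 - 3)) - 484 = 41*(-6 - 1) - 484 = 41*(-7) - 484 = -287 - 484 = -771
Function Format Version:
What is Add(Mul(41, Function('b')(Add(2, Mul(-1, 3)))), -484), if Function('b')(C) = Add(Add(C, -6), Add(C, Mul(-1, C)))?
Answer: -771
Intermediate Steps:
Function('b')(C) = Add(-6, C) (Function('b')(C) = Add(Add(-6, C), 0) = Add(-6, C))
Add(Mul(41, Function('b')(Add(2, Mul(-1, 3)))), -484) = Add(Mul(41, Add(-6, Add(2, Mul(-1, 3)))), -484) = Add(Mul(41, Add(-6, Add(2, -3))), -484) = Add(Mul(41, Add(-6, -1)), -484) = Add(Mul(41, -7), -484) = Add(-287, -484) = -771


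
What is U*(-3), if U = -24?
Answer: 72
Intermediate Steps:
U*(-3) = -24*(-3) = 72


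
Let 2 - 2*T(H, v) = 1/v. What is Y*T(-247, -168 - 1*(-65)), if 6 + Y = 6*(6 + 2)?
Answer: 4347/103 ≈ 42.204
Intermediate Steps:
T(H, v) = 1 - 1/(2*v)
Y = 42 (Y = -6 + 6*(6 + 2) = -6 + 6*8 = -6 + 48 = 42)
Y*T(-247, -168 - 1*(-65)) = 42*((-1/2 + (-168 - 1*(-65)))/(-168 - 1*(-65))) = 42*((-1/2 + (-168 + 65))/(-168 + 65)) = 42*((-1/2 - 103)/(-103)) = 42*(-1/103*(-207/2)) = 42*(207/206) = 4347/103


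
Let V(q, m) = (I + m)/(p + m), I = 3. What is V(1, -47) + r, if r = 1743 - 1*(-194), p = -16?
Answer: 122075/63 ≈ 1937.7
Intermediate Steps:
V(q, m) = (3 + m)/(-16 + m)
r = 1937 (r = 1743 + 194 = 1937)
V(1, -47) + r = (3 - 47)/(-16 - 47) + 1937 = -44/(-63) + 1937 = -1/63*(-44) + 1937 = 44/63 + 1937 = 122075/63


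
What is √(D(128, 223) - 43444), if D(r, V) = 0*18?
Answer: 2*I*√10861 ≈ 208.43*I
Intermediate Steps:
D(r, V) = 0
√(D(128, 223) - 43444) = √(0 - 43444) = √(-43444) = 2*I*√10861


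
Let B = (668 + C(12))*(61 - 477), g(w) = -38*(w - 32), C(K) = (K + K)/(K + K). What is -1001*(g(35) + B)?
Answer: 278696418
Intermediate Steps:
C(K) = 1 (C(K) = (2*K)/((2*K)) = (2*K)*(1/(2*K)) = 1)
g(w) = 1216 - 38*w (g(w) = -38*(-32 + w) = 1216 - 38*w)
B = -278304 (B = (668 + 1)*(61 - 477) = 669*(-416) = -278304)
-1001*(g(35) + B) = -1001*((1216 - 38*35) - 278304) = -1001*((1216 - 1330) - 278304) = -1001*(-114 - 278304) = -1001*(-278418) = 278696418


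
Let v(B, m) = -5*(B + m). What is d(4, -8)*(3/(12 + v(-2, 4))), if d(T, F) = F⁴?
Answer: 6144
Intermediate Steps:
v(B, m) = -5*B - 5*m
d(4, -8)*(3/(12 + v(-2, 4))) = (-8)⁴*(3/(12 + (-5*(-2) - 5*4))) = 4096*(3/(12 + (10 - 20))) = 4096*(3/(12 - 10)) = 4096*(3/2) = 6144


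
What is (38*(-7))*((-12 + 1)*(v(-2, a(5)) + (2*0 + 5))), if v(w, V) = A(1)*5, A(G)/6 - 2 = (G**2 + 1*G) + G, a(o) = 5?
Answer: 453530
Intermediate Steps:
A(G) = 12 + 6*G**2 + 12*G (A(G) = 12 + 6*((G**2 + 1*G) + G) = 12 + 6*((G**2 + G) + G) = 12 + 6*((G + G**2) + G) = 12 + 6*(G**2 + 2*G) = 12 + (6*G**2 + 12*G) = 12 + 6*G**2 + 12*G)
v(w, V) = 150 (v(w, V) = (12 + 6*1**2 + 12*1)*5 = (12 + 6*1 + 12)*5 = (12 + 6 + 12)*5 = 30*5 = 150)
(38*(-7))*((-12 + 1)*(v(-2, a(5)) + (2*0 + 5))) = (38*(-7))*((-12 + 1)*(150 + (2*0 + 5))) = -(-2926)*(150 + (0 + 5)) = -(-2926)*(150 + 5) = -(-2926)*155 = -266*(-1705) = 453530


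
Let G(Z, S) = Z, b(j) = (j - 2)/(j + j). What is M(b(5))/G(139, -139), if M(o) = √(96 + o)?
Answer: 3*√1070/1390 ≈ 0.070599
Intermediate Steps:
b(j) = (-2 + j)/(2*j) (b(j) = (-2 + j)/((2*j)) = (-2 + j)*(1/(2*j)) = (-2 + j)/(2*j))
M(b(5))/G(139, -139) = √(96 + (½)*(-2 + 5)/5)/139 = √(96 + (½)*(⅕)*3)*(1/139) = √(96 + 3/10)*(1/139) = √(963/10)*(1/139) = (3*√1070/10)*(1/139) = 3*√1070/1390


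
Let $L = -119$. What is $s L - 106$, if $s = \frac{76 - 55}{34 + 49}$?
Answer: $- \frac{11297}{83} \approx -136.11$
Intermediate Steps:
$s = \frac{21}{83} \approx 0.25301$
$s L - 106 = \frac{21}{83} \left(-119\right) - 106 = - \frac{2499}{83} - 106 = - \frac{11297}{83}$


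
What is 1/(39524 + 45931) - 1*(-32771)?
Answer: 2800445806/85455 ≈ 32771.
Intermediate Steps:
1/(39524 + 45931) - 1*(-32771) = 1/85455 + 32771 = 2800445806/85455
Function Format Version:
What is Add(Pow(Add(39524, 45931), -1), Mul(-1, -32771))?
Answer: Rational(2800445806, 85455) ≈ 32771.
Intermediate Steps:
Add(Pow(Add(39524, 45931), -1), Mul(-1, -32771)) = Add(Pow(85455, -1), 32771) = Add(Rational(1, 85455), 32771) = Rational(2800445806, 85455)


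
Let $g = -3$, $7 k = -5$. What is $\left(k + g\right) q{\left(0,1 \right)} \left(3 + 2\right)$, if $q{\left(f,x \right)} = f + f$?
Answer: $0$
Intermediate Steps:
$k = - \frac{5}{7}$ ($k = \frac{1}{7} \left(-5\right) = - \frac{5}{7} \approx -0.71429$)
$q{\left(f,x \right)} = 2 f$
$\left(k + g\right) q{\left(0,1 \right)} \left(3 + 2\right) = \left(- \frac{5}{7} - 3\right) 2 \cdot 0 \left(3 + 2\right) = \left(- \frac{26}{7}\right) 0 \cdot 5 = 0 \cdot 5 = 0$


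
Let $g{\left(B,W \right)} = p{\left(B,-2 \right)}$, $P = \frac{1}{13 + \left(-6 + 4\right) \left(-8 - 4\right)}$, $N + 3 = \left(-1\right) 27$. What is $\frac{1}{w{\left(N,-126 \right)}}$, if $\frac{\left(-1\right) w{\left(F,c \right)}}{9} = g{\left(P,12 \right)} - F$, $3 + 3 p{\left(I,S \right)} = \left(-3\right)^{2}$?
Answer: $- \frac{1}{288} \approx -0.0034722$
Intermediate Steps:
$p{\left(I,S \right)} = 2$ ($p{\left(I,S \right)} = -1 + \frac{\left(-3\right)^{2}}{3} = -1 + \frac{1}{3} \cdot 9 = -1 + 3 = 2$)
$N = -30$ ($N = -3 - 27 = -30$)
$P = \frac{1}{37}$ ($P = \frac{1}{13 - -24} = \frac{1}{13 + 24} = \frac{1}{37} \approx 0.027027$)
$g{\left(B,W \right)} = 2$
$w{\left(F,c \right)} = -18 + 9 F$ ($w{\left(F,c \right)} = - 9 \left(2 - F\right) = -18 + 9 F$)
$\frac{1}{w{\left(N,-126 \right)}} = \frac{1}{-18 + 9 \left(-30\right)} = \frac{1}{-18 - 270} = \frac{1}{-288} = - \frac{1}{288}$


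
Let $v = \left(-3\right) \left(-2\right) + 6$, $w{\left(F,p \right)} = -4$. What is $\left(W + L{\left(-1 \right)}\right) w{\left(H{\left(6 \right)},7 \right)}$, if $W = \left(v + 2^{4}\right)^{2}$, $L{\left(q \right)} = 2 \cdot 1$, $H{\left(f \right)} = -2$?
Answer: $-3144$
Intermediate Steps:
$v = 12$ ($v = 6 + 6 = 12$)
$L{\left(q \right)} = 2$
$W = 784$ ($W = \left(12 + 2^{4}\right)^{2} = \left(12 + 16\right)^{2} = 28^{2} = 784$)
$\left(W + L{\left(-1 \right)}\right) w{\left(H{\left(6 \right)},7 \right)} = \left(784 + 2\right) \left(-4\right) = 786 \left(-4\right) = -3144$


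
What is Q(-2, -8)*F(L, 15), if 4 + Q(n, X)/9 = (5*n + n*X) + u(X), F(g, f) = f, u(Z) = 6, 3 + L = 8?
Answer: 1080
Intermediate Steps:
L = 5 (L = -3 + 8 = 5)
Q(n, X) = 18 + 45*n + 9*X*n (Q(n, X) = -36 + 9*((5*n + n*X) + 6) = -36 + 9*((5*n + X*n) + 6) = -36 + 9*(6 + 5*n + X*n) = -36 + (54 + 45*n + 9*X*n) = 18 + 45*n + 9*X*n)
Q(-2, -8)*F(L, 15) = (18 + 45*(-2) + 9*(-8)*(-2))*15 = (18 - 90 + 144)*15 = 72*15 = 1080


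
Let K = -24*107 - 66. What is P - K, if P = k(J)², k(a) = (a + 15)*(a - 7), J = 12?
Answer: 20859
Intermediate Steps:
k(a) = (-7 + a)*(15 + a) (k(a) = (15 + a)*(-7 + a) = (-7 + a)*(15 + a))
K = -2634 (K = -2568 - 66 = -2634)
P = 18225 (P = (-105 + 12² + 8*12)² = (-105 + 144 + 96)² = 135² = 18225)
P - K = 18225 - 1*(-2634) = 18225 + 2634 = 20859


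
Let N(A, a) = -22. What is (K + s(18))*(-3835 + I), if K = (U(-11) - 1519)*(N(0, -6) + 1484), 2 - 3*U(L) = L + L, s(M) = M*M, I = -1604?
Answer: 12013434762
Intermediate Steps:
s(M) = M²
U(L) = ⅔ - 2*L/3 (U(L) = ⅔ - (L + L)/3 = ⅔ - 2*L/3)
K = -2209082 (K = ((⅔ - ⅔*(-11)) - 1519)*(-22 + 1484) = ((⅔ + 22/3) - 1519)*1462 = (8 - 1519)*1462 = -1511*1462 = -2209082)
(K + s(18))*(-3835 + I) = (-2209082 + 18²)*(-3835 - 1604) = (-2209082 + 324)*(-5439) = -2208758*(-5439) = 12013434762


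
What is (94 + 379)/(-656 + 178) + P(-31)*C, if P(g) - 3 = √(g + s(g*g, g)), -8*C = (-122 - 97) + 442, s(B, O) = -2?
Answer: -161783/1912 - 223*I*√33/8 ≈ -84.615 - 160.13*I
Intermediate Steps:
C = -223/8 (C = -((-122 - 97) + 442)/8 = -(-219 + 442)/8 = -⅛*223 = -223/8 ≈ -27.875)
P(g) = 3 + √(-2 + g) (P(g) = 3 + √(g - 2) = 3 + √(-2 + g))
(94 + 379)/(-656 + 178) + P(-31)*C = (94 + 379)/(-656 + 178) + (3 + √(-2 - 31))*(-223/8) = 473/(-478) + (3 + √(-33))*(-223/8) = 473*(-1/478) + (3 + I*√33)*(-223/8) = -473/478 + (-669/8 - 223*I*√33/8) = -161783/1912 - 223*I*√33/8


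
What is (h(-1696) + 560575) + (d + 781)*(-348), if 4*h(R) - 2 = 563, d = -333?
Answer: 1619249/4 ≈ 4.0481e+5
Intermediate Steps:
h(R) = 565/4 (h(R) = ½ + (¼)*563 = ½ + 563/4 = 565/4)
(h(-1696) + 560575) + (d + 781)*(-348) = (565/4 + 560575) + (-333 + 781)*(-348) = 2242865/4 + 448*(-348) = 2242865/4 - 155904 = 1619249/4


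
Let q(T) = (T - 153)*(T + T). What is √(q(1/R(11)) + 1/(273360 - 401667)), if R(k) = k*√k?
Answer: √(360300554691 - 609547421055474*√11)/15525147 ≈ 2.8959*I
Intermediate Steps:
R(k) = k^(3/2)
q(T) = 2*T*(-153 + T) (q(T) = (-153 + T)*(2*T) = 2*T*(-153 + T))
√(q(1/R(11)) + 1/(273360 - 401667)) = √(2*(-153 + 1/(11^(3/2)))/(11^(3/2)) + 1/(273360 - 401667)) = √(2*(-153 + 1/(11*√11))/((11*√11)) + 1/(-128307)) = √(2*(√11/121)*(-153 + √11/121) - 1/128307) = √(2*√11*(-153 + √11/121)/121 - 1/128307) = √(-1/128307 + 2*√11*(-153 + √11/121)/121)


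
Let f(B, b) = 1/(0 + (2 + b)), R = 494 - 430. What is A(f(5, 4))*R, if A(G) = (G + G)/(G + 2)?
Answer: 128/13 ≈ 9.8462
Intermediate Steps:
R = 64
f(B, b) = 1/(2 + b)
A(G) = 2*G/(2 + G) (A(G) = (2*G)/(2 + G) = 2*G/(2 + G))
A(f(5, 4))*R = (2/((2 + 4)*(2 + 1/(2 + 4))))*64 = (2/(6*(2 + 1/6)))*64 = (2*(⅙)/(2 + ⅙))*64 = (2*(⅙)/(13/6))*64 = (2*(⅙)*(6/13))*64 = (2/13)*64 = 128/13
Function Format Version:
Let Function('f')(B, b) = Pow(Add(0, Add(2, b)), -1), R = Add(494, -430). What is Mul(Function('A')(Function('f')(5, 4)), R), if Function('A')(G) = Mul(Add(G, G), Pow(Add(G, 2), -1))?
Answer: Rational(128, 13) ≈ 9.8462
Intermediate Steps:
R = 64
Function('f')(B, b) = Pow(Add(2, b), -1)
Function('A')(G) = Mul(2, G, Pow(Add(2, G), -1)) (Function('A')(G) = Mul(Mul(2, G), Pow(Add(2, G), -1)) = Mul(2, G, Pow(Add(2, G), -1)))
Mul(Function('A')(Function('f')(5, 4)), R) = Mul(Mul(2, Pow(Add(2, 4), -1), Pow(Add(2, Pow(Add(2, 4), -1)), -1)), 64) = Mul(Mul(2, Pow(6, -1), Pow(Add(2, Pow(6, -1)), -1)), 64) = Mul(Mul(2, Rational(1, 6), Pow(Add(2, Rational(1, 6)), -1)), 64) = Mul(Mul(2, Rational(1, 6), Pow(Rational(13, 6), -1)), 64) = Mul(Mul(2, Rational(1, 6), Rational(6, 13)), 64) = Mul(Rational(2, 13), 64) = Rational(128, 13)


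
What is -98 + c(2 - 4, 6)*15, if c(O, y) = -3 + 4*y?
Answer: 217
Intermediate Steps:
-98 + c(2 - 4, 6)*15 = -98 + (-3 + 4*6)*15 = -98 + (-3 + 24)*15 = -98 + 21*15 = -98 + 315 = 217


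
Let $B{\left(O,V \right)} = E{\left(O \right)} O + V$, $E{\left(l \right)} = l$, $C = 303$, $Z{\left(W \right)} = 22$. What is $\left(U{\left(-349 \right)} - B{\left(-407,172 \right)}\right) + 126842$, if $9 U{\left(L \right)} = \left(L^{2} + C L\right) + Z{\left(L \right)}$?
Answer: $- \frac{334735}{9} \approx -37193.0$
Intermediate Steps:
$B{\left(O,V \right)} = V + O^{2}$ ($B{\left(O,V \right)} = O O + V = O^{2} + V = V + O^{2}$)
$U{\left(L \right)} = \frac{22}{9} + \frac{L^{2}}{9} + \frac{101 L}{3}$ ($U{\left(L \right)} = \frac{\left(L^{2} + 303 L\right) + 22}{9} = \frac{22 + L^{2} + 303 L}{9} = \frac{22}{9} + \frac{L^{2}}{9} + \frac{101 L}{3}$)
$\left(U{\left(-349 \right)} - B{\left(-407,172 \right)}\right) + 126842 = \left(\left(\frac{22}{9} + \frac{\left(-349\right)^{2}}{9} + \frac{101}{3} \left(-349\right)\right) - \left(172 + \left(-407\right)^{2}\right)\right) + 126842 = \left(\left(\frac{22}{9} + \frac{1}{9} \cdot 121801 - \frac{35249}{3}\right) - \left(172 + 165649\right)\right) + 126842 = \left(\left(\frac{22}{9} + \frac{121801}{9} - \frac{35249}{3}\right) - 165821\right) + 126842 = \left(\frac{16076}{9} - 165821\right) + 126842 = - \frac{1476313}{9} + 126842 = - \frac{334735}{9}$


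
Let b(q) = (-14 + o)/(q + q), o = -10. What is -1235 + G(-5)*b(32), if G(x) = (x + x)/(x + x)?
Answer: -9883/8 ≈ -1235.4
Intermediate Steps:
G(x) = 1 (G(x) = (2*x)/((2*x)) = (2*x)*(1/(2*x)) = 1)
b(q) = -12/q (b(q) = (-14 - 10)/(q + q) = -24*1/(2*q) = -12/q)
-1235 + G(-5)*b(32) = -1235 + 1*(-12/32) = -1235 + 1*(-12*1/32) = -1235 + 1*(-3/8) = -1235 - 3/8 = -9883/8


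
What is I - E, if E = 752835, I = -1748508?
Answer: -2501343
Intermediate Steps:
I - E = -1748508 - 1*752835 = -1748508 - 752835 = -2501343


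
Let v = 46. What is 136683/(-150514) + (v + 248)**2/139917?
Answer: -2038149069/7019822446 ≈ -0.29034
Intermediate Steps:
136683/(-150514) + (v + 248)**2/139917 = 136683/(-150514) + (46 + 248)**2/139917 = 136683*(-1/150514) + 294**2*(1/139917) = -136683/150514 + 86436*(1/139917) = -136683/150514 + 28812/46639 = -2038149069/7019822446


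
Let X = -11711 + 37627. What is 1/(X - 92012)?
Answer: -1/66096 ≈ -1.5130e-5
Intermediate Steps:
X = 25916
1/(X - 92012) = 1/(25916 - 92012) = 1/(-66096) = -1/66096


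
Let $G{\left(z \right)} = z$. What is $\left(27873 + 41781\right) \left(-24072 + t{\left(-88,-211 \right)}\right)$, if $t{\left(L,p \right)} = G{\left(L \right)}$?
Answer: $-1682840640$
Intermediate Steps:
$t{\left(L,p \right)} = L$
$\left(27873 + 41781\right) \left(-24072 + t{\left(-88,-211 \right)}\right) = \left(27873 + 41781\right) \left(-24072 - 88\right) = 69654 \left(-24160\right) = -1682840640$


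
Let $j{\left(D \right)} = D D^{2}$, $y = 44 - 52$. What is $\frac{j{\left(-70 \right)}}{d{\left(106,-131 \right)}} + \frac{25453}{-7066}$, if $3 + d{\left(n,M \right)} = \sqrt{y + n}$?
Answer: $- \frac{7273179317}{628874} - \frac{2401000 \sqrt{2}}{89} \approx -49717.0$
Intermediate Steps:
$y = -8$
$j{\left(D \right)} = D^{3}$
$d{\left(n,M \right)} = -3 + \sqrt{-8 + n}$
$\frac{j{\left(-70 \right)}}{d{\left(106,-131 \right)}} + \frac{25453}{-7066} = \frac{\left(-70\right)^{3}}{-3 + \sqrt{-8 + 106}} + \frac{25453}{-7066} = - \frac{343000}{-3 + \sqrt{98}} + 25453 \left(- \frac{1}{7066}\right) = - \frac{343000}{-3 + 7 \sqrt{2}} - \frac{25453}{7066} = - \frac{25453}{7066} - \frac{343000}{-3 + 7 \sqrt{2}}$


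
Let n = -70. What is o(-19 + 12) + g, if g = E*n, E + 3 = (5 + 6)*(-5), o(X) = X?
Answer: 4053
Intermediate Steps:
E = -58 (E = -3 + (5 + 6)*(-5) = -3 + 11*(-5) = -3 - 55 = -58)
g = 4060 (g = -58*(-70) = 4060)
o(-19 + 12) + g = (-19 + 12) + 4060 = -7 + 4060 = 4053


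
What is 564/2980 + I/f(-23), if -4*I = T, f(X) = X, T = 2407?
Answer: 1806187/68540 ≈ 26.352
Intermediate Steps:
I = -2407/4 (I = -1/4*2407 = -2407/4 ≈ -601.75)
564/2980 + I/f(-23) = 564/2980 - 2407/4/(-23) = 564*(1/2980) - 2407/4*(-1/23) = 141/745 + 2407/92 = 1806187/68540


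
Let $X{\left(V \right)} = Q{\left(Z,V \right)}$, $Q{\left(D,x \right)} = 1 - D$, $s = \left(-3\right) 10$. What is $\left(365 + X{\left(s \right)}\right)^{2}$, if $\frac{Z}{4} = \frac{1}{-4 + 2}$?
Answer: $135424$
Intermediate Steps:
$s = -30$
$Z = -2$ ($Z = \frac{4}{-4 + 2} = \frac{4}{-2} = 4 \left(- \frac{1}{2}\right) = -2$)
$X{\left(V \right)} = 3$ ($X{\left(V \right)} = 1 - -2 = 1 + 2 = 3$)
$\left(365 + X{\left(s \right)}\right)^{2} = \left(365 + 3\right)^{2} = 368^{2} = 135424$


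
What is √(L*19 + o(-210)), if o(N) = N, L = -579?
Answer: I*√11211 ≈ 105.88*I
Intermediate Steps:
√(L*19 + o(-210)) = √(-579*19 - 210) = √(-11001 - 210) = √(-11211) = I*√11211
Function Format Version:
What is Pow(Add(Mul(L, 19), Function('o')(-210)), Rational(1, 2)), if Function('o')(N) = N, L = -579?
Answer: Mul(I, Pow(11211, Rational(1, 2))) ≈ Mul(105.88, I)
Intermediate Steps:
Pow(Add(Mul(L, 19), Function('o')(-210)), Rational(1, 2)) = Pow(Add(Mul(-579, 19), -210), Rational(1, 2)) = Pow(Add(-11001, -210), Rational(1, 2)) = Pow(-11211, Rational(1, 2)) = Mul(I, Pow(11211, Rational(1, 2)))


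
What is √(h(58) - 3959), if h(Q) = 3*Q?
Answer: I*√3785 ≈ 61.522*I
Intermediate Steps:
√(h(58) - 3959) = √(3*58 - 3959) = √(174 - 3959) = √(-3785) = I*√3785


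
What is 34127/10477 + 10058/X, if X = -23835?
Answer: 708039379/249719295 ≈ 2.8353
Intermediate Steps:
34127/10477 + 10058/X = 34127/10477 + 10058/(-23835) = 34127*(1/10477) + 10058*(-1/23835) = 34127/10477 - 10058/23835 = 708039379/249719295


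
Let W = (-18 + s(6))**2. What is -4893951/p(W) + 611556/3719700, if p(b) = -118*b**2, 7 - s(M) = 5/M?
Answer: 1059425869303177/464742163260525 ≈ 2.2796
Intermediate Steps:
s(M) = 7 - 5/M
W = 5041/36 (W = (-18 + (7 - 5/6))**2 = (-18 + 37/6)**2 = (-71/6)**2 = 5041/36 ≈ 140.03)
-4893951/p(W) + 611556/3719700 = -4893951/((-118*(5041/36)**2)) + 611556/3719700 = -4893951/((-118*25411681/1296)) + 611556*(1/3719700) = -4893951/(-1499289179/648) + 50963/309975 = -4893951*(-648/1499289179) + 50963/309975 = 3171280248/1499289179 + 50963/309975 = 1059425869303177/464742163260525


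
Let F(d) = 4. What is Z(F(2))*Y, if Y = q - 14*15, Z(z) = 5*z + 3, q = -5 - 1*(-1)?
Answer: -4922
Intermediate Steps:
q = -4 (q = -5 + 1 = -4)
Z(z) = 3 + 5*z
Y = -214 (Y = -4 - 14*15 = -4 - 210 = -214)
Z(F(2))*Y = (3 + 5*4)*(-214) = (3 + 20)*(-214) = 23*(-214) = -4922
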